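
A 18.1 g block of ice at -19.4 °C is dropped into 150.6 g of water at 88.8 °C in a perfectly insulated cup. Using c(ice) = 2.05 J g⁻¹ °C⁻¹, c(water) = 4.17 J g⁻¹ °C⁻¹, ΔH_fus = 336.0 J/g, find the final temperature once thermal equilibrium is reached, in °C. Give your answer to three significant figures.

T_f = 69.6 °C

Heat to bring ice to 0 °C and melt it: q₁ = 18.1×2.05×19.4 + 18.1×336.0 = 6801.4 J
Heat the water can supply cooling to 0 °C: 150.6×4.17×88.8 = 55766.6 J > q₁, so all ice melts.
Energy balance: 150.6×4.17×(88.8 − T) = 6801.4 + 18.1×4.17×(T − 0)
628.002(88.8 − T) = 6801.4 + 75.477 T
55766.6 − 6801.4 = 703.479 T
T = 48965.2 / 703.479 = 69.60 °C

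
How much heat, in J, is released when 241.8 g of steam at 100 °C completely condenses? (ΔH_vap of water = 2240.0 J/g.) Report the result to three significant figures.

q = 542000 J

q = m × ΔH_vap = 241.8 × 2240.0 = 541600 J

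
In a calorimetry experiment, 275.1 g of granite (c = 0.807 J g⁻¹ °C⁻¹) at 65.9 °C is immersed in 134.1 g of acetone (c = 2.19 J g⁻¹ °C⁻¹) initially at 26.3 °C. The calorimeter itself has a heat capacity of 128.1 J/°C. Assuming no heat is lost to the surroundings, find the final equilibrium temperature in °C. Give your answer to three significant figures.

T_f = 40.0 °C

Heat lost by granite = heat gained by acetone + calorimeter.
(275.1)(0.807)(65.9 − T) = [(134.1)(2.19) + 128.1](T − 26.3)
222.0057 (65.9 − T) = 421.779 (T − 26.3)
14630 − 222.0057 T = 421.779 T − 11093
25723 = 643.7847 T
T = 39.96 °C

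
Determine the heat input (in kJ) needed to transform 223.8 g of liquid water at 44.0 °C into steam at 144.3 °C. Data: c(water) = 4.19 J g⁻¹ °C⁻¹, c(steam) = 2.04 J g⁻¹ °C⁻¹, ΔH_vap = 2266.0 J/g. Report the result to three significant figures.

q = 580 kJ

q1 (heat water 44.0→100.0 °C): 223.8 × 4.19 × 56.0 = 52512 J
q2 (vaporize at 100 °C): 223.8 × 2266.0 = 507131 J
q3 (heat steam 100.0→144.3 °C): 223.8 × 2.04 × 44.3 = 20225 J
Total: 52512 + 507131 + 20225 = 579868 J = 580 kJ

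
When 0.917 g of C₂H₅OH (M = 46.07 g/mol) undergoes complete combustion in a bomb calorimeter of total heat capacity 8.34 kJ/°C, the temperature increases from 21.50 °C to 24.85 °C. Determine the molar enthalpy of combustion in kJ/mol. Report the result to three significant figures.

ΔH = -1400 kJ/mol

ΔT = 24.85 − 21.50 = 3.35 °C
q_cal = C_cal × ΔT = 8.34 × 3.35 = 27.939 kJ
n = 0.917 / 46.07 = 0.01990 mol
q_rxn = −q_cal = -27.939 kJ
ΔH = -27.939 / 0.01990 = -1404 kJ/mol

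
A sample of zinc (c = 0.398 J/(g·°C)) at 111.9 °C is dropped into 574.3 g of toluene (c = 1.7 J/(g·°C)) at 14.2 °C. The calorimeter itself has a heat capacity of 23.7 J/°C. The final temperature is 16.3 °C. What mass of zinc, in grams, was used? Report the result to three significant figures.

q_gained = (574.3 × 1.7 + 23.7) × (16.3 − 14.2) = 2100 J
q_lost = m × 0.398 × (111.9 − 16.3) = 38.0488 m
m = 2100 / 38.0488 = 55.2 g

m = 55.2 g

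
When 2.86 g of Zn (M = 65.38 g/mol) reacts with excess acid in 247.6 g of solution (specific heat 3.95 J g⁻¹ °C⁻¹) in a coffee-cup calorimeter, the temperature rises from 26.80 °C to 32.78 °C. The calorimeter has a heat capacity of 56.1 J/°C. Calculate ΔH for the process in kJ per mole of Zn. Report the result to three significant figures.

ΔH = -141 kJ/mol

|ΔT| = |32.78 − 26.80| = 5.98 °C
|q_surr| = (247.6 × 3.95 + 56.1) × 5.98 = 1034.12 × 5.98 = 6184 J
n(Zn) = 2.86 / 65.38 = 0.04374 mol
Temperature rose, so q_rxn = −|q_surr| = -6.184 kJ
ΔH = q_rxn / n = -141.4 kJ/mol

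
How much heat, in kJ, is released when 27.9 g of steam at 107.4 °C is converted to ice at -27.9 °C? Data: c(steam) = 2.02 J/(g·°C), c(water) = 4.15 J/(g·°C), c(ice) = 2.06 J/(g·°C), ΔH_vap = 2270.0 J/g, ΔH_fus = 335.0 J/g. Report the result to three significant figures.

q = 86.3 kJ

q1 (cool steam 107.4→100 °C): 27.9 × 2.02 × 7.4 = 417 J
q2 (condense at 100 °C): 27.9 × 2270.0 = 63333 J
q3 (cool water 100→0 °C): 27.9 × 4.15 × 100.0 = 11579 J
q4 (freeze at 0 °C): 27.9 × 335.0 = 9347 J
q5 (cool ice 0→-27.9 °C): 27.9 × 2.06 × 27.9 = 1604 J
Total: 417 + 63333 + 11579 + 9347 + 1604 = 86280 J = 86.3 kJ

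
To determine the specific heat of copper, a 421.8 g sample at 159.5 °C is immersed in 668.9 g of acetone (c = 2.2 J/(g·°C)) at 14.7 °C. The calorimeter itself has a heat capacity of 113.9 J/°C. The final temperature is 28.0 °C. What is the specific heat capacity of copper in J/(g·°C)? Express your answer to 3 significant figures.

q_gained = (668.9 × 2.2 + 113.9) × (28.0 − 14.7) = 21090 J
q_lost = 421.8 × c × (159.5 − 28.0) = 55466.7 c
Set equal: c = 21090 / 55466.7 = 0.380 J/(g·°C)

c = 0.380 J/(g·°C)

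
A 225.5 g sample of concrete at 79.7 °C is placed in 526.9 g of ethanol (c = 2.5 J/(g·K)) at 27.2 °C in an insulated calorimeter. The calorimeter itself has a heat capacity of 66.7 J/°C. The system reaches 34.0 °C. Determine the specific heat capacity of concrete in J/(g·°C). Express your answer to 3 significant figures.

c = 0.913 J/(g·°C)

q_gained = (526.9 × 2.5 + 66.7) × (34.0 − 27.2) = 9411 J
q_lost = 225.5 × c × (79.7 − 34.0) = 10305.35 c
Set equal: c = 9411 / 10305.35 = 0.913 J/(g·°C)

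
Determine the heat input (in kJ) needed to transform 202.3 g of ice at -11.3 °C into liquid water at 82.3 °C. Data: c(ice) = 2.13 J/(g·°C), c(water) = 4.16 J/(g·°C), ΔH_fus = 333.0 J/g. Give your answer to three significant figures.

q = 141 kJ

q1 (heat ice -11.3→0.0 °C): 202.3 × 2.13 × 11.3 = 4869 J
q2 (melt at 0 °C): 202.3 × 333.0 = 67366 J
q3 (heat water 0.0→82.3 °C): 202.3 × 4.16 × 82.3 = 69261 J
Total: 4869 + 67366 + 69261 = 141496 J = 141 kJ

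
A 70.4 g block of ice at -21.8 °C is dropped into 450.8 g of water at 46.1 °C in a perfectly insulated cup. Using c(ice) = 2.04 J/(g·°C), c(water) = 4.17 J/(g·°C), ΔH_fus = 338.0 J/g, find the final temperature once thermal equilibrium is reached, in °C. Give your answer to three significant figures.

Heat to bring ice to 0 °C and melt it: q₁ = 70.4×2.04×21.8 + 70.4×338.0 = 26926 J
Heat the water can supply cooling to 0 °C: 450.8×4.17×46.1 = 86660.4 J > q₁, so all ice melts.
Energy balance: 450.8×4.17×(46.1 − T) = 26926 + 70.4×4.17×(T − 0)
1879.836(46.1 − T) = 26926 + 293.568 T
86660.4 − 26926 = 2173.404 T
T = 59734.4 / 2173.404 = 27.48 °C

T_f = 27.5 °C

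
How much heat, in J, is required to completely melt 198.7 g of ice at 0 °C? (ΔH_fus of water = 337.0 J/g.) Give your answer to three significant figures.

q = 67000 J

q = m × ΔH_fus = 198.7 × 337.0 = 66960 J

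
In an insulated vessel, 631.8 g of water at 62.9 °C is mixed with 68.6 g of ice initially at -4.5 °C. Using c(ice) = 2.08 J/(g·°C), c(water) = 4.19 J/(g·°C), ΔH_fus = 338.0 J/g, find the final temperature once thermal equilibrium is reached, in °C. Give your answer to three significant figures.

Heat to bring ice to 0 °C and melt it: q₁ = 68.6×2.08×4.5 + 68.6×338.0 = 23829 J
Heat the water can supply cooling to 0 °C: 631.8×4.19×62.9 = 166512 J > q₁, so all ice melts.
Energy balance: 631.8×4.19×(62.9 − T) = 23829 + 68.6×4.19×(T − 0)
2647.242(62.9 − T) = 23829 + 287.434 T
166512 − 23829 = 2934.676 T
T = 142683 / 2934.676 = 48.62 °C

T_f = 48.6 °C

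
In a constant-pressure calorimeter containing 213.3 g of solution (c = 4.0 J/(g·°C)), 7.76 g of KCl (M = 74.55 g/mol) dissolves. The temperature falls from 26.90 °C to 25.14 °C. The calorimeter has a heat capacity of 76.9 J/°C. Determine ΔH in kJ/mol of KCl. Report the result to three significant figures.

|ΔT| = |25.14 − 26.90| = 1.76 °C
|q_surr| = (213.3 × 4.0 + 76.9) × 1.76 = 930.1 × 1.76 = 1637 J
n(KCl) = 7.76 / 74.55 = 0.1041 mol
Temperature fell, so q_rxn = +|q_surr| = 1.637 kJ
ΔH = q_rxn / n = 15.73 kJ/mol

ΔH = 15.7 kJ/mol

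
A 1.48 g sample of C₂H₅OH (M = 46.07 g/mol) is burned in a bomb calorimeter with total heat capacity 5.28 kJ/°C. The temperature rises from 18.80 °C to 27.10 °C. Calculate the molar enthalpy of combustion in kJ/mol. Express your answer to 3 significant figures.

ΔT = 27.10 − 18.80 = 8.30 °C
q_cal = C_cal × ΔT = 5.28 × 8.30 = 43.824 kJ
n = 1.48 / 46.07 = 0.03213 mol
q_rxn = −q_cal = -43.824 kJ
ΔH = -43.824 / 0.03213 = -1364 kJ/mol

ΔH = -1360 kJ/mol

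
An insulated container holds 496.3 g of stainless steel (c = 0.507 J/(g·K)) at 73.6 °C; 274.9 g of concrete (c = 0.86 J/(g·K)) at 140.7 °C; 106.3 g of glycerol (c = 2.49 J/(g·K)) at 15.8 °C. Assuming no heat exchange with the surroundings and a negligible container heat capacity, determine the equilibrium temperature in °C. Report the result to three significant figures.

T_f = 74.3 °C

Σ mᵢcᵢ(T − Tᵢ) = 0  ⇒  T = Σ mᵢcᵢTᵢ / Σ mᵢcᵢ
Σ mᵢcᵢ = 496.3×0.507 + 274.9×0.86 + 106.3×2.49 = 752.7251
Σ mᵢcᵢTᵢ = 251.6241×73.6 + 236.414×140.7 + 264.687×15.8 = 55965
T = 55965 / 752.7251 = 74.3499 °C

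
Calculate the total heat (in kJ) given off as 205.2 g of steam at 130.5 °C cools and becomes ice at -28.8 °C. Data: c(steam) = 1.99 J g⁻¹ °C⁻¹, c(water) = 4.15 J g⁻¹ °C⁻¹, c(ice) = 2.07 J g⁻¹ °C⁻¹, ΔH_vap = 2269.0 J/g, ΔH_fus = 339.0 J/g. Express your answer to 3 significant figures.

q = 645 kJ

q1 (cool steam 130.5→100 °C): 205.2 × 1.99 × 30.5 = 12455 J
q2 (condense at 100 °C): 205.2 × 2269.0 = 465599 J
q3 (cool water 100→0 °C): 205.2 × 4.15 × 100.0 = 85158 J
q4 (freeze at 0 °C): 205.2 × 339.0 = 69563 J
q5 (cool ice 0→-28.8 °C): 205.2 × 2.07 × 28.8 = 12233 J
Total: 12455 + 465599 + 85158 + 69563 + 12233 = 645008 J = 645 kJ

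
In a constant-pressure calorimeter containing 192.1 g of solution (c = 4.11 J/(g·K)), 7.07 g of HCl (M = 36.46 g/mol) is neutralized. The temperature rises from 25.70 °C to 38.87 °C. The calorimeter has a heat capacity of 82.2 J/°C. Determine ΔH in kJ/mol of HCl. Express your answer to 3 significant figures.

ΔH = -59.2 kJ/mol

|ΔT| = |38.87 − 25.70| = 13.17 °C
|q_surr| = (192.1 × 4.11 + 82.2) × 13.17 = 871.731 × 13.17 = 11480 J
n(HCl) = 7.07 / 36.46 = 0.1939 mol
Temperature rose, so q_rxn = −|q_surr| = -11.48 kJ
ΔH = q_rxn / n = -59.21 kJ/mol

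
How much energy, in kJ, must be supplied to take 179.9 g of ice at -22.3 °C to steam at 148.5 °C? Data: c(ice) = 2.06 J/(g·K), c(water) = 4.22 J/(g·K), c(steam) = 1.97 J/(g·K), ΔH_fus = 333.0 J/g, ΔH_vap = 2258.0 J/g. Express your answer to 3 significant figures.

q = 567 kJ

q1 (heat ice -22.3→0.0 °C): 179.9 × 2.06 × 22.3 = 8264 J
q2 (melt at 0 °C): 179.9 × 333.0 = 59907 J
q3 (heat water 0.0→100.0 °C): 179.9 × 4.22 × 100.0 = 75918 J
q4 (vaporize at 100 °C): 179.9 × 2258.0 = 406214 J
q5 (heat steam 100.0→148.5 °C): 179.9 × 1.97 × 48.5 = 17189 J
Total: 8264 + 59907 + 75918 + 406214 + 17189 = 567492 J = 567 kJ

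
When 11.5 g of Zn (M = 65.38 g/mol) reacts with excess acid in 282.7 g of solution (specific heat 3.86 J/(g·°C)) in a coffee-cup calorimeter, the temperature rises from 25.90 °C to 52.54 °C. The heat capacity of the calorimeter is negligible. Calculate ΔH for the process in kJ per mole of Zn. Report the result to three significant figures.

ΔH = -165 kJ/mol

|ΔT| = |52.54 − 25.90| = 26.64 °C
|q_surr| = (282.7 × 3.86) × 26.64 = 1091.222 × 26.64 = 29070 J
n(Zn) = 11.5 / 65.38 = 0.1759 mol
Temperature rose, so q_rxn = −|q_surr| = -29.07 kJ
ΔH = q_rxn / n = -165.3 kJ/mol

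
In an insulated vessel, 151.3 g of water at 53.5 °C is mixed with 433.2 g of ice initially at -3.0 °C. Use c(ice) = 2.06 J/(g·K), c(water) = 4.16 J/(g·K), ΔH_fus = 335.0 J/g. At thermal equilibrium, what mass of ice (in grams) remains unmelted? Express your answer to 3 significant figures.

m_ice remaining = 341 g

Heat to warm all ice to 0 °C: 433.2×2.06×3.0 = 2677.2 J
Heat released by water cooling to 0 °C: 151.3×4.16×53.5 = 33673 J
33673 J < 2677.2 + 433.2×335.0 = 147799.2 J, so not all ice melts; final T = 0 °C.
Heat left for melting: 33673 − 2677.2 = 30995.8 J
Mass melted = 30995.8 / 335.0 = 92.52 g
Ice remaining = 433.2 − 92.52 = 340.68 g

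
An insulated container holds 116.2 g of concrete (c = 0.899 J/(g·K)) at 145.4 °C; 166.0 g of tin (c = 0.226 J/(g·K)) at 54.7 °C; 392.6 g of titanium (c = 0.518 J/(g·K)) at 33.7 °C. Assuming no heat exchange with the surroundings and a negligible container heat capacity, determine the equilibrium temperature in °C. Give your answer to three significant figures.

T_f = 69.8 °C

Σ mᵢcᵢ(T − Tᵢ) = 0  ⇒  T = Σ mᵢcᵢTᵢ / Σ mᵢcᵢ
Σ mᵢcᵢ = 116.2×0.899 + 166.0×0.226 + 392.6×0.518 = 345.3466
Σ mᵢcᵢTᵢ = 104.4638×145.4 + 37.516×54.7 + 203.3668×33.7 = 24095
T = 24095 / 345.3466 = 69.77 °C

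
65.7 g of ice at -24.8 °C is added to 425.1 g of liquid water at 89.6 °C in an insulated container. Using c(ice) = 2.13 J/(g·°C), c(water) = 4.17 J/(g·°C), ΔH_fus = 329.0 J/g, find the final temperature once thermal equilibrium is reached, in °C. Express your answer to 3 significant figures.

Heat to bring ice to 0 °C and melt it: q₁ = 65.7×2.13×24.8 + 65.7×329.0 = 25086 J
Heat the water can supply cooling to 0 °C: 425.1×4.17×89.6 = 158831 J > q₁, so all ice melts.
Energy balance: 425.1×4.17×(89.6 − T) = 25086 + 65.7×4.17×(T − 0)
1772.667(89.6 − T) = 25086 + 273.969 T
158831 − 25086 = 2046.636 T
T = 133745 / 2046.636 = 65.349 °C

T_f = 65.3 °C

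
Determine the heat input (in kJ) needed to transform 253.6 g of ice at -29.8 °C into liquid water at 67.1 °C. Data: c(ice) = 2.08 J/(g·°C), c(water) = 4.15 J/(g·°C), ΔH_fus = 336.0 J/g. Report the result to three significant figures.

q = 172 kJ

q1 (heat ice -29.8→0.0 °C): 253.6 × 2.08 × 29.8 = 15719 J
q2 (melt at 0 °C): 253.6 × 336.0 = 85210 J
q3 (heat water 0.0→67.1 °C): 253.6 × 4.15 × 67.1 = 70619 J
Total: 15719 + 85210 + 70619 = 171548 J = 172 kJ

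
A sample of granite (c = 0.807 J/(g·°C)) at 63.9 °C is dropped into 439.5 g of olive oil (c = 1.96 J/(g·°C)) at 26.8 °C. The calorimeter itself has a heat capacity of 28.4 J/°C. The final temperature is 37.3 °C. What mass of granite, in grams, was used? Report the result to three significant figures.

m = 435 g

q_gained = (439.5 × 1.96 + 28.4) × (37.3 − 26.8) = 9343 J
q_lost = m × 0.807 × (63.9 − 37.3) = 21.4662 m
m = 9343 / 21.4662 = 435 g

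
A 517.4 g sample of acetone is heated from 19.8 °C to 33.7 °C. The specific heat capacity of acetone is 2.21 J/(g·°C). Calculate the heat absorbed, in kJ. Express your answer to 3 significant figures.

q = m c ΔT = 517.4 × 2.21 × (33.7 − 19.8)
q = 517.4 × 2.21 × 13.9 = 15890 J = 15.9 kJ

q = 15.9 kJ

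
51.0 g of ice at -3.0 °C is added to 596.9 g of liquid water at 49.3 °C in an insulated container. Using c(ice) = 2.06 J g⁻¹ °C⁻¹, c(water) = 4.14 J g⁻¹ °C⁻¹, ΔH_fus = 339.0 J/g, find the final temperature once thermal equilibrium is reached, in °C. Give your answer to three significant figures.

T_f = 38.9 °C

Heat to bring ice to 0 °C and melt it: q₁ = 51.0×2.06×3.0 + 51.0×339.0 = 17604 J
Heat the water can supply cooling to 0 °C: 596.9×4.14×49.3 = 121828 J > q₁, so all ice melts.
Energy balance: 596.9×4.14×(49.3 − T) = 17604 + 51.0×4.14×(T − 0)
2471.166(49.3 − T) = 17604 + 211.14 T
121828 − 17604 = 2682.306 T
T = 104224 / 2682.306 = 38.86 °C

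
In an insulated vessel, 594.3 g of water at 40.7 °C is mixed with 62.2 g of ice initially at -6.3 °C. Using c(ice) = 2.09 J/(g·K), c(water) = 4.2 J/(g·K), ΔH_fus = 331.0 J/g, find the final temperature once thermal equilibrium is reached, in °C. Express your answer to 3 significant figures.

T_f = 29.1 °C

Heat to bring ice to 0 °C and melt it: q₁ = 62.2×2.09×6.3 + 62.2×331.0 = 21407 J
Heat the water can supply cooling to 0 °C: 594.3×4.2×40.7 = 101590 J > q₁, so all ice melts.
Energy balance: 594.3×4.2×(40.7 − T) = 21407 + 62.2×4.2×(T − 0)
2496.06(40.7 − T) = 21407 + 261.24 T
101590 − 21407 = 2757.30 T
T = 80183 / 2757.30 = 29.08 °C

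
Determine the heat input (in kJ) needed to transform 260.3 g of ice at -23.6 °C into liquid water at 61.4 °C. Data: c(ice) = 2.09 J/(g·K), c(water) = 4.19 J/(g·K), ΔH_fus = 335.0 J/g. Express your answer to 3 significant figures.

q = 167 kJ

q1 (heat ice -23.6→0.0 °C): 260.3 × 2.09 × 23.6 = 12839 J
q2 (melt at 0 °C): 260.3 × 335.0 = 87201 J
q3 (heat water 0.0→61.4 °C): 260.3 × 4.19 × 61.4 = 66966 J
Total: 12839 + 87201 + 66966 = 167006 J = 167 kJ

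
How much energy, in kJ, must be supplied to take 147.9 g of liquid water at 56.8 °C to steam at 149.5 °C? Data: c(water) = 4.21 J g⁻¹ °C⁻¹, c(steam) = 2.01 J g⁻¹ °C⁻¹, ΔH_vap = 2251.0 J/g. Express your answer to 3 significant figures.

q = 375 kJ

q1 (heat water 56.8→100.0 °C): 147.9 × 4.21 × 43.2 = 26899 J
q2 (vaporize at 100 °C): 147.9 × 2251.0 = 332923 J
q3 (heat steam 100.0→149.5 °C): 147.9 × 2.01 × 49.5 = 14715 J
Total: 26899 + 332923 + 14715 = 374537 J = 375 kJ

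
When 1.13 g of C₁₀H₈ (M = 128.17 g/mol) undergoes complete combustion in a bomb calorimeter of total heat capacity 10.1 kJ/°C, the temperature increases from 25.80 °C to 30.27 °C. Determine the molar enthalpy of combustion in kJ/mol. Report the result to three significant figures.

ΔH = -5120 kJ/mol

ΔT = 30.27 − 25.80 = 4.47 °C
q_cal = C_cal × ΔT = 10.1 × 4.47 = 45.147 kJ
n = 1.13 / 128.17 = 0.008816 mol
q_rxn = −q_cal = -45.147 kJ
ΔH = -45.147 / 0.008816 = -5121 kJ/mol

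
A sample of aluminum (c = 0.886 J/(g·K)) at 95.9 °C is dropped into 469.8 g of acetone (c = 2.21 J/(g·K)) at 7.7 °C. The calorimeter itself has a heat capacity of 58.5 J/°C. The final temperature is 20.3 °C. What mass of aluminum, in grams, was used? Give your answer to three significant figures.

m = 206 g

q_gained = (469.8 × 2.21 + 58.5) × (20.3 − 7.7) = 13820 J
q_lost = m × 0.886 × (95.9 − 20.3) = 66.9816 m
m = 13820 / 66.9816 = 206 g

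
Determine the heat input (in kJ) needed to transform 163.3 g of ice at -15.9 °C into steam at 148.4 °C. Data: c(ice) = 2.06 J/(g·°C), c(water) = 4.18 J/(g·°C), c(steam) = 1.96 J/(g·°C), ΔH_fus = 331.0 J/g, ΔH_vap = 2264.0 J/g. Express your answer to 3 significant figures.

q1 (heat ice -15.9→0.0 °C): 163.3 × 2.06 × 15.9 = 5349 J
q2 (melt at 0 °C): 163.3 × 331.0 = 54052 J
q3 (heat water 0.0→100.0 °C): 163.3 × 4.18 × 100.0 = 68259 J
q4 (vaporize at 100 °C): 163.3 × 2264.0 = 369711 J
q5 (heat steam 100.0→148.4 °C): 163.3 × 1.96 × 48.4 = 15491 J
Total: 5349 + 54052 + 68259 + 369711 + 15491 = 512862 J = 513 kJ

q = 513 kJ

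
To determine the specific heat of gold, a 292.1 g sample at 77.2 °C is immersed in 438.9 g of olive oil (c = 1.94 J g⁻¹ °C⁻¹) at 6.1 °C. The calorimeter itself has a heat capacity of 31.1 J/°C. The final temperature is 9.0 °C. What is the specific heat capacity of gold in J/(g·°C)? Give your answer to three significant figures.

q_gained = (438.9 × 1.94 + 31.1) × (9.0 − 6.1) = 2559 J
q_lost = 292.1 × c × (77.2 − 9.0) = 19921.22 c
Set equal: c = 2559 / 19921.22 = 0.128 J/(g·°C)

c = 0.128 J/(g·°C)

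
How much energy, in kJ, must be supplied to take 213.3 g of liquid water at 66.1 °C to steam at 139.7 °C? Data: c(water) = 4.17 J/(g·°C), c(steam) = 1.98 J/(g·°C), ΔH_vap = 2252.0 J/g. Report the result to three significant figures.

q = 527 kJ

q1 (heat water 66.1→100.0 °C): 213.3 × 4.17 × 33.9 = 30153 J
q2 (vaporize at 100 °C): 213.3 × 2252.0 = 480352 J
q3 (heat steam 100.0→139.7 °C): 213.3 × 1.98 × 39.7 = 16767 J
Total: 30153 + 480352 + 16767 = 527272 J = 527 kJ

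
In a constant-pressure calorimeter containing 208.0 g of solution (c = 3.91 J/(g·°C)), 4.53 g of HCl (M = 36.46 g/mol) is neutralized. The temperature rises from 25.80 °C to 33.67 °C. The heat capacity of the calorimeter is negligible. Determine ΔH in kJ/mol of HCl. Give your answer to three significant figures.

ΔH = -51.5 kJ/mol

|ΔT| = |33.67 − 25.80| = 7.87 °C
|q_surr| = (208.0 × 3.91) × 7.87 = 813.28 × 7.87 = 6401 J
n(HCl) = 4.53 / 36.46 = 0.1242 mol
Temperature rose, so q_rxn = −|q_surr| = -6.401 kJ
ΔH = q_rxn / n = -51.54 kJ/mol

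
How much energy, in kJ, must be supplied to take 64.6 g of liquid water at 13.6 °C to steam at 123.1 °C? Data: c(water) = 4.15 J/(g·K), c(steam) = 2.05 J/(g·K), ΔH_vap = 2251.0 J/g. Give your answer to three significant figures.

q = 172 kJ

q1 (heat water 13.6→100.0 °C): 64.6 × 4.15 × 86.4 = 23163 J
q2 (vaporize at 100 °C): 64.6 × 2251.0 = 145415 J
q3 (heat steam 100.0→123.1 °C): 64.6 × 2.05 × 23.1 = 3059 J
Total: 23163 + 145415 + 3059 = 171637 J = 172 kJ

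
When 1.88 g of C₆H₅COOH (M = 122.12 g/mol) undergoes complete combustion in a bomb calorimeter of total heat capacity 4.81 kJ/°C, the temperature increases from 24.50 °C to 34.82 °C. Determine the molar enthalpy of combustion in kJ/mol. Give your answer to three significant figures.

ΔT = 34.82 − 24.50 = 10.32 °C
q_cal = C_cal × ΔT = 4.81 × 10.32 = 49.6392 kJ
n = 1.88 / 122.12 = 0.015395 mol
q_rxn = −q_cal = -49.6392 kJ
ΔH = -49.6392 / 0.015395 = -3224 kJ/mol

ΔH = -3220 kJ/mol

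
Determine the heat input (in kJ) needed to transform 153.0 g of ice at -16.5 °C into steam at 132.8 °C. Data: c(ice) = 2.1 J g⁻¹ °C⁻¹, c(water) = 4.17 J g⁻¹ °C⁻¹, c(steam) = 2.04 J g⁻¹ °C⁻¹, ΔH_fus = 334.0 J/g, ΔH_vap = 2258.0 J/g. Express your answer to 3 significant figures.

q = 476 kJ

q1 (heat ice -16.5→0.0 °C): 153.0 × 2.1 × 16.5 = 5301 J
q2 (melt at 0 °C): 153.0 × 334.0 = 51102 J
q3 (heat water 0.0→100.0 °C): 153.0 × 4.17 × 100.0 = 63801 J
q4 (vaporize at 100 °C): 153.0 × 2258.0 = 345474 J
q5 (heat steam 100.0→132.8 °C): 153.0 × 2.04 × 32.8 = 10238 J
Total: 5301 + 51102 + 63801 + 345474 + 10238 = 475916 J = 476 kJ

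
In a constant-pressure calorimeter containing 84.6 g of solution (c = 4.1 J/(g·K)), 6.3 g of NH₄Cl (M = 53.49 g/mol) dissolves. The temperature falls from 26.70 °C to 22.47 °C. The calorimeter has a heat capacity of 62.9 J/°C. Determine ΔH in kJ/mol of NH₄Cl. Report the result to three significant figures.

|ΔT| = |22.47 − 26.70| = 4.23 °C
|q_surr| = (84.6 × 4.1 + 62.9) × 4.23 = 409.76 × 4.23 = 1733 J
n(NH₄Cl) = 6.3 / 53.49 = 0.1178 mol
Temperature fell, so q_rxn = +|q_surr| = 1.733 kJ
ΔH = q_rxn / n = 14.71 kJ/mol

ΔH = 14.7 kJ/mol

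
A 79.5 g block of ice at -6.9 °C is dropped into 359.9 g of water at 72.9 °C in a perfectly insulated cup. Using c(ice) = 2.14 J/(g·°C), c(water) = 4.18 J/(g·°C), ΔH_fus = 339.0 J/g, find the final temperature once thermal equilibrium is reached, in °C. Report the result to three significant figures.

T_f = 44.4 °C

Heat to bring ice to 0 °C and melt it: q₁ = 79.5×2.14×6.9 + 79.5×339.0 = 28124 J
Heat the water can supply cooling to 0 °C: 359.9×4.18×72.9 = 109669 J > q₁, so all ice melts.
Energy balance: 359.9×4.18×(72.9 − T) = 28124 + 79.5×4.18×(T − 0)
1504.382(72.9 − T) = 28124 + 332.31 T
109669 − 28124 = 1836.692 T
T = 81545 / 1836.692 = 44.40 °C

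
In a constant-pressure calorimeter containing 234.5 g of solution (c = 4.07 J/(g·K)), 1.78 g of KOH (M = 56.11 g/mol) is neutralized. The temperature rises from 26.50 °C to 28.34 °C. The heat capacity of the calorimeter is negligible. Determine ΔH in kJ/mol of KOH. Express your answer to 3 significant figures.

|ΔT| = |28.34 − 26.50| = 1.84 °C
|q_surr| = (234.5 × 4.07) × 1.84 = 954.415 × 1.84 = 1756 J
n(KOH) = 1.78 / 56.11 = 0.03172 mol
Temperature rose, so q_rxn = −|q_surr| = -1.756 kJ
ΔH = q_rxn / n = -55.36 kJ/mol

ΔH = -55.4 kJ/mol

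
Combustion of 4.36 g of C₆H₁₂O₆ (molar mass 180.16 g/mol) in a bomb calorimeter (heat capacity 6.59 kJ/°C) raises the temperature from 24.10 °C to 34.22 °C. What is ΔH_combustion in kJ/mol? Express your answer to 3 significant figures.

ΔH = -2760 kJ/mol

ΔT = 34.22 − 24.10 = 10.12 °C
q_cal = C_cal × ΔT = 6.59 × 10.12 = 66.6908 kJ
n = 4.36 / 180.16 = 0.02420 mol
q_rxn = −q_cal = -66.6908 kJ
ΔH = -66.6908 / 0.02420 = -2756 kJ/mol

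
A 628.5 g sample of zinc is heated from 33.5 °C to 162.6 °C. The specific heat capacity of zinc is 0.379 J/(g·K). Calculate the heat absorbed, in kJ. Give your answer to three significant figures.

q = m c ΔT = 628.5 × 0.379 × (162.6 − 33.5)
q = 628.5 × 0.379 × 129.1 = 30750 J = 30.8 kJ

q = 30.8 kJ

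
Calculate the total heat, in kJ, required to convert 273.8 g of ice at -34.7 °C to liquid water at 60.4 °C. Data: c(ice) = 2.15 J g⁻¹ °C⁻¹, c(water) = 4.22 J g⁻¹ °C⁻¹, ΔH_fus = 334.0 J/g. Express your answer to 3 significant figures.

q1 (heat ice -34.7→0.0 °C): 273.8 × 2.15 × 34.7 = 20427 J
q2 (melt at 0 °C): 273.8 × 334.0 = 91449 J
q3 (heat water 0.0→60.4 °C): 273.8 × 4.22 × 60.4 = 69788 J
Total: 20427 + 91449 + 69788 = 181664 J = 182 kJ

q = 182 kJ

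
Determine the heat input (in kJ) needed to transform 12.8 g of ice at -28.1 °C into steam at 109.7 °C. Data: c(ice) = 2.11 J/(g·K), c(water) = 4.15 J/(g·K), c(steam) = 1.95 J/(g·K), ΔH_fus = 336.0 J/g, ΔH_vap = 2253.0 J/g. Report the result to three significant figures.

q1 (heat ice -28.1→0.0 °C): 12.8 × 2.11 × 28.1 = 759 J
q2 (melt at 0 °C): 12.8 × 336.0 = 4301 J
q3 (heat water 0.0→100.0 °C): 12.8 × 4.15 × 100.0 = 5312 J
q4 (vaporize at 100 °C): 12.8 × 2253.0 = 28838 J
q5 (heat steam 100.0→109.7 °C): 12.8 × 1.95 × 9.7 = 242 J
Total: 759 + 4301 + 5312 + 28838 + 242 = 39452 J = 39.5 kJ

q = 39.5 kJ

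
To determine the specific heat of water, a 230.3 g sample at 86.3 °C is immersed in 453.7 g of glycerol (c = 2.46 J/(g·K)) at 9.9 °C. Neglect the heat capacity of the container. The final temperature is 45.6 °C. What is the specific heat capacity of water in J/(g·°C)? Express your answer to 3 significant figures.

q_gained = (453.7 × 2.46) × (45.6 − 9.9) = 39840 J
q_lost = 230.3 × c × (86.3 − 45.6) = 9373.21 c
Set equal: c = 39840 / 9373.21 = 4.25 J/(g·°C)

c = 4.25 J/(g·°C)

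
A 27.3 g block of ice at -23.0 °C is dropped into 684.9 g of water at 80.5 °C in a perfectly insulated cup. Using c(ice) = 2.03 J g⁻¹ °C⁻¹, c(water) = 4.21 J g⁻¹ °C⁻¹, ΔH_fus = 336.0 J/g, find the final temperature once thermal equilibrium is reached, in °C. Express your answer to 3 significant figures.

Heat to bring ice to 0 °C and melt it: q₁ = 27.3×2.03×23.0 + 27.3×336.0 = 10447 J
Heat the water can supply cooling to 0 °C: 684.9×4.21×80.5 = 232116 J > q₁, so all ice melts.
Energy balance: 684.9×4.21×(80.5 − T) = 10447 + 27.3×4.21×(T − 0)
2883.429(80.5 − T) = 10447 + 114.933 T
232116 − 10447 = 2998.362 T
T = 221669 / 2998.362 = 73.93 °C

T_f = 73.9 °C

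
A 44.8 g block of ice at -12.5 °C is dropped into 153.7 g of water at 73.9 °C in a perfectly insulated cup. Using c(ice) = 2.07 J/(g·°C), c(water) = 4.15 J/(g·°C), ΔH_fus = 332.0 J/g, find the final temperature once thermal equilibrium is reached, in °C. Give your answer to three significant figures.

Heat to bring ice to 0 °C and melt it: q₁ = 44.8×2.07×12.5 + 44.8×332.0 = 16033 J
Heat the water can supply cooling to 0 °C: 153.7×4.15×73.9 = 47137.5 J > q₁, so all ice melts.
Energy balance: 153.7×4.15×(73.9 − T) = 16033 + 44.8×4.15×(T − 0)
637.855(73.9 − T) = 16033 + 185.92 T
47137.5 − 16033 = 823.775 T
T = 31104.5 / 823.775 = 37.76 °C

T_f = 37.8 °C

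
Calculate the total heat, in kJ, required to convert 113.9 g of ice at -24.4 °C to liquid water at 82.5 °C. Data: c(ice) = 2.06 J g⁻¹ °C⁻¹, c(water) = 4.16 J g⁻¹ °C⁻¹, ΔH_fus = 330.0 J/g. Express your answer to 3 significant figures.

q = 82.4 kJ

q1 (heat ice -24.4→0.0 °C): 113.9 × 2.06 × 24.4 = 5725 J
q2 (melt at 0 °C): 113.9 × 330.0 = 37587 J
q3 (heat water 0.0→82.5 °C): 113.9 × 4.16 × 82.5 = 39090 J
Total: 5725 + 37587 + 39090 = 82402 J = 82.4 kJ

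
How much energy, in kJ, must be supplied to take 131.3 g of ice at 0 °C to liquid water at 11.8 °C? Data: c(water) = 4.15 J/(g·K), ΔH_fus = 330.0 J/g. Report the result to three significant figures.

q = 49.8 kJ

q1 (melt at 0 °C): 131.3 × 330.0 = 43329 J
q2 (heat water 0.0→11.8 °C): 131.3 × 4.15 × 11.8 = 6430 J
Total: 43329 + 6430 = 49759 J = 49.8 kJ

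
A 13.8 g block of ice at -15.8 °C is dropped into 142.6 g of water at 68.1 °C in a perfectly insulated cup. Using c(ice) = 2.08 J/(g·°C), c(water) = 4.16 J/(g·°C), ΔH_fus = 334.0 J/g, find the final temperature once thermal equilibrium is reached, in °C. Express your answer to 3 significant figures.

Heat to bring ice to 0 °C and melt it: q₁ = 13.8×2.08×15.8 + 13.8×334.0 = 5062.7 J
Heat the water can supply cooling to 0 °C: 142.6×4.16×68.1 = 40398.0 J > q₁, so all ice melts.
Energy balance: 142.6×4.16×(68.1 − T) = 5062.7 + 13.8×4.16×(T − 0)
593.216(68.1 − T) = 5062.7 + 57.408 T
40398.0 − 5062.7 = 650.624 T
T = 35335.3 / 650.624 = 54.31 °C

T_f = 54.3 °C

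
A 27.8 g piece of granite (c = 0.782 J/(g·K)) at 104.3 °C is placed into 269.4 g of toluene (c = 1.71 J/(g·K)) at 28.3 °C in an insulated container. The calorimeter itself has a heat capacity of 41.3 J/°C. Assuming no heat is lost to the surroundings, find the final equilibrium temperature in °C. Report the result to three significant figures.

T_f = 31.5 °C

Heat lost by granite = heat gained by toluene + calorimeter.
(27.8)(0.782)(104.3 − T) = [(269.4)(1.71) + 41.3](T − 28.3)
21.7396 (104.3 − T) = 501.974 (T − 28.3)
2267.4 − 21.7396 T = 501.974 T − 14206
16473.4 = 523.7136 T
T = 31.45 °C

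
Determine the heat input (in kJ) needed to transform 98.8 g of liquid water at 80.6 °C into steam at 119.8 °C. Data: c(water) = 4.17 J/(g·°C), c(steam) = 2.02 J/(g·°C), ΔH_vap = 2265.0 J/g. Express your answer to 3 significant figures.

q1 (heat water 80.6→100.0 °C): 98.8 × 4.17 × 19.4 = 7993 J
q2 (vaporize at 100 °C): 98.8 × 2265.0 = 223782 J
q3 (heat steam 100.0→119.8 °C): 98.8 × 2.02 × 19.8 = 3952 J
Total: 7993 + 223782 + 3952 = 235727 J = 236 kJ

q = 236 kJ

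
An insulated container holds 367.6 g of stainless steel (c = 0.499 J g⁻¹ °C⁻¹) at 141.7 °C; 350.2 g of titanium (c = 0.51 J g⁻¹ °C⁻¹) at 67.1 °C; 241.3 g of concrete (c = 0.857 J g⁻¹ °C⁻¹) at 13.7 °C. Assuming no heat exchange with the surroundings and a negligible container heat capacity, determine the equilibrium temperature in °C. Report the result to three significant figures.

T_f = 71.7 °C

Σ mᵢcᵢ(T − Tᵢ) = 0  ⇒  T = Σ mᵢcᵢTᵢ / Σ mᵢcᵢ
Σ mᵢcᵢ = 367.6×0.499 + 350.2×0.51 + 241.3×0.857 = 568.8285
Σ mᵢcᵢTᵢ = 183.4324×141.7 + 178.602×67.1 + 206.7941×13.7 = 40810
T = 40810 / 568.8285 = 71.74 °C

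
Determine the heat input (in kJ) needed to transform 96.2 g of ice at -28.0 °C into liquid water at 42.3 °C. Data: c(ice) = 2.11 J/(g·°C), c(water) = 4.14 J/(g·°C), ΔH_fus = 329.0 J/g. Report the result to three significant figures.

q1 (heat ice -28.0→0.0 °C): 96.2 × 2.11 × 28.0 = 5683 J
q2 (melt at 0 °C): 96.2 × 329.0 = 31650 J
q3 (heat water 0.0→42.3 °C): 96.2 × 4.14 × 42.3 = 16847 J
Total: 5683 + 31650 + 16847 = 54180 J = 54.2 kJ

q = 54.2 kJ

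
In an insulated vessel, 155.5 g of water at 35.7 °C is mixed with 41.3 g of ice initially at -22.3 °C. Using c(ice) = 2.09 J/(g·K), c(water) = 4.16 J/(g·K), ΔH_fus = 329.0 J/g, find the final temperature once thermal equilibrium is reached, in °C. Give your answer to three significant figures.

Heat to bring ice to 0 °C and melt it: q₁ = 41.3×2.09×22.3 + 41.3×329.0 = 15513 J
Heat the water can supply cooling to 0 °C: 155.5×4.16×35.7 = 23093.6 J > q₁, so all ice melts.
Energy balance: 155.5×4.16×(35.7 − T) = 15513 + 41.3×4.16×(T − 0)
646.88(35.7 − T) = 15513 + 171.808 T
23093.6 − 15513 = 818.688 T
T = 7580.6 / 818.688 = 9.259 °C

T_f = 9.26 °C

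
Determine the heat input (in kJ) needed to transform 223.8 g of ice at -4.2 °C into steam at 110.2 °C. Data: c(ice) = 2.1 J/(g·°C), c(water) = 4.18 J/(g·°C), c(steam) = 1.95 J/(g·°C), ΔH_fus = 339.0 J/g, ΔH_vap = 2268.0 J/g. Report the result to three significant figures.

q1 (heat ice -4.2→0.0 °C): 223.8 × 2.1 × 4.2 = 1974 J
q2 (melt at 0 °C): 223.8 × 339.0 = 75868 J
q3 (heat water 0.0→100.0 °C): 223.8 × 4.18 × 100.0 = 93548 J
q4 (vaporize at 100 °C): 223.8 × 2268.0 = 507578 J
q5 (heat steam 100.0→110.2 °C): 223.8 × 1.95 × 10.2 = 4451 J
Total: 1974 + 75868 + 93548 + 507578 + 4451 = 683419 J = 683 kJ

q = 683 kJ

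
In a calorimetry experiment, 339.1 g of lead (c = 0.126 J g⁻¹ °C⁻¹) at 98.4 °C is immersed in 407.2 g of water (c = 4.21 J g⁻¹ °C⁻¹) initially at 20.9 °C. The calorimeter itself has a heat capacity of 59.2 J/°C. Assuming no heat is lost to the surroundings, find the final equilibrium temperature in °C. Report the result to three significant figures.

T_f = 22.7 °C

Heat lost by lead = heat gained by water + calorimeter.
(339.1)(0.126)(98.4 − T) = [(407.2)(4.21) + 59.2](T − 20.9)
42.7266 (98.4 − T) = 1773.512 (T − 20.9)
4204.3 − 42.7266 T = 1773.512 T − 37066
41270.3 = 1816.2386 T
T = 22.72 °C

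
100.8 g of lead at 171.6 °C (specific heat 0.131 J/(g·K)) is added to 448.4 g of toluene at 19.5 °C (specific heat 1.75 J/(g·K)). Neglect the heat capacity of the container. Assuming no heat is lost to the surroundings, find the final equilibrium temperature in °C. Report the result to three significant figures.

T_f = 22.0 °C

Heat lost by lead = heat gained by toluene.
(100.8)(0.131)(171.6 − T) = (448.4)(1.75)(T − 19.5)
13.2048 (171.6 − T) = 784.7 (T − 19.5)
2265.9 − 13.2048 T = 784.7 T − 15302
17567.9 = 797.9048 T
T = 22.02 °C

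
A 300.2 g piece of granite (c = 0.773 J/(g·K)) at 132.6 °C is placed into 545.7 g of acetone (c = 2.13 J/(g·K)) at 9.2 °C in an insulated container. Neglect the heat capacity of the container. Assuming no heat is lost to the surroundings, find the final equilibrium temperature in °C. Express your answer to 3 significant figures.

Heat lost by granite = heat gained by acetone.
(300.2)(0.773)(132.6 − T) = (545.7)(2.13)(T − 9.2)
232.0546 (132.6 − T) = 1162.341 (T − 9.2)
30770 − 232.0546 T = 1162.341 T − 10694
41464 = 1394.3956 T
T = 29.74 °C

T_f = 29.7 °C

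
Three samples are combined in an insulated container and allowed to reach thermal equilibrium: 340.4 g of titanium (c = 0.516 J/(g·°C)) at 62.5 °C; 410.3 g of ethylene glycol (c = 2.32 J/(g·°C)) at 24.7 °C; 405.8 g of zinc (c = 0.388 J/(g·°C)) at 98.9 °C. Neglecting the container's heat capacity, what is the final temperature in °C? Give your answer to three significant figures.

Σ mᵢcᵢ(T − Tᵢ) = 0  ⇒  T = Σ mᵢcᵢTᵢ / Σ mᵢcᵢ
Σ mᵢcᵢ = 340.4×0.516 + 410.3×2.32 + 405.8×0.388 = 1284.9928
Σ mᵢcᵢTᵢ = 175.6464×62.5 + 951.896×24.7 + 157.4504×98.9 = 50062
T = 50062 / 1284.9928 = 38.96 °C

T_f = 39.0 °C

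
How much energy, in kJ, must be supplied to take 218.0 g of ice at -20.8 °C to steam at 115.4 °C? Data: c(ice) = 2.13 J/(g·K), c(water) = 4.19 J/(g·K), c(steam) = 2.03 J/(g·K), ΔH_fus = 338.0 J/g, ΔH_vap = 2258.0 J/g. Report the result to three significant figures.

q = 674 kJ

q1 (heat ice -20.8→0.0 °C): 218.0 × 2.13 × 20.8 = 9658 J
q2 (melt at 0 °C): 218.0 × 338.0 = 73684 J
q3 (heat water 0.0→100.0 °C): 218.0 × 4.19 × 100.0 = 91342 J
q4 (vaporize at 100 °C): 218.0 × 2258.0 = 492244 J
q5 (heat steam 100.0→115.4 °C): 218.0 × 2.03 × 15.4 = 6815 J
Total: 9658 + 73684 + 91342 + 492244 + 6815 = 673743 J = 674 kJ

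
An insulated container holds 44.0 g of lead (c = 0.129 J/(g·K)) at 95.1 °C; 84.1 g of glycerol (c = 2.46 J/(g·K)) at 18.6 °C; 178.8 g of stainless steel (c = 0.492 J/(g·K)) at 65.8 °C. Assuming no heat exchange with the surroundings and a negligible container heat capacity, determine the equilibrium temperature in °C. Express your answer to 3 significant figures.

T_f = 33.9 °C

Σ mᵢcᵢ(T − Tᵢ) = 0  ⇒  T = Σ mᵢcᵢTᵢ / Σ mᵢcᵢ
Σ mᵢcᵢ = 44.0×0.129 + 84.1×2.46 + 178.8×0.492 = 300.5316
Σ mᵢcᵢTᵢ = 5.676×95.1 + 206.886×18.6 + 87.9696×65.8 = 10176
T = 10176 / 300.5316 = 33.86 °C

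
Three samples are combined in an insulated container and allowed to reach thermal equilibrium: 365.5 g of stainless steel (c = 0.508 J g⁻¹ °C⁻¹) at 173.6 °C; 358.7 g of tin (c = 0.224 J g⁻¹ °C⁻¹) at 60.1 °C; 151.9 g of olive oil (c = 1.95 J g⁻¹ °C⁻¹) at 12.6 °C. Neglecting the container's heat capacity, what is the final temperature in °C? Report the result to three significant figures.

Σ mᵢcᵢ(T − Tᵢ) = 0  ⇒  T = Σ mᵢcᵢTᵢ / Σ mᵢcᵢ
Σ mᵢcᵢ = 365.5×0.508 + 358.7×0.224 + 151.9×1.95 = 562.2278
Σ mᵢcᵢTᵢ = 185.674×173.6 + 80.3488×60.1 + 296.205×12.6 = 40794
T = 40794 / 562.2278 = 72.56 °C

T_f = 72.6 °C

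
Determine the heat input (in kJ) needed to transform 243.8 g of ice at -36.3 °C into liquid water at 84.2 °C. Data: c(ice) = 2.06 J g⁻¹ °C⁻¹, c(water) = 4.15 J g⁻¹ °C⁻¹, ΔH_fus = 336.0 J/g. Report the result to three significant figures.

q = 185 kJ

q1 (heat ice -36.3→0.0 °C): 243.8 × 2.06 × 36.3 = 18231 J
q2 (melt at 0 °C): 243.8 × 336.0 = 81917 J
q3 (heat water 0.0→84.2 °C): 243.8 × 4.15 × 84.2 = 85191 J
Total: 18231 + 81917 + 85191 = 185339 J = 185 kJ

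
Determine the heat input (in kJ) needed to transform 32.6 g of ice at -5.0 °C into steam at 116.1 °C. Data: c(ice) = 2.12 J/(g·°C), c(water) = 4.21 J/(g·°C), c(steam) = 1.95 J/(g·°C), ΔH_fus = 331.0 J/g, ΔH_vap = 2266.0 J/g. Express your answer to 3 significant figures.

q1 (heat ice -5.0→0.0 °C): 32.6 × 2.12 × 5.0 = 346 J
q2 (melt at 0 °C): 32.6 × 331.0 = 10791 J
q3 (heat water 0.0→100.0 °C): 32.6 × 4.21 × 100.0 = 13725 J
q4 (vaporize at 100 °C): 32.6 × 2266.0 = 73872 J
q5 (heat steam 100.0→116.1 °C): 32.6 × 1.95 × 16.1 = 1023 J
Total: 346 + 10791 + 13725 + 73872 + 1023 = 99757 J = 99.8 kJ

q = 99.8 kJ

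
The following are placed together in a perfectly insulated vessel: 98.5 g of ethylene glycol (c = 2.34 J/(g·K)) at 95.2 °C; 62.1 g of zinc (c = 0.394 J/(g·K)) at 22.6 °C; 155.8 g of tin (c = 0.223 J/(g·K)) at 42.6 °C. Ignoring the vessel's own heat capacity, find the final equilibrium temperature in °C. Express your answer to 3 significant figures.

Σ mᵢcᵢ(T − Tᵢ) = 0  ⇒  T = Σ mᵢcᵢTᵢ / Σ mᵢcᵢ
Σ mᵢcᵢ = 98.5×2.34 + 62.1×0.394 + 155.8×0.223 = 289.7008
Σ mᵢcᵢTᵢ = 230.49×95.2 + 24.4674×22.6 + 34.7434×42.6 = 23976
T = 23976 / 289.7008 = 82.76 °C

T_f = 82.8 °C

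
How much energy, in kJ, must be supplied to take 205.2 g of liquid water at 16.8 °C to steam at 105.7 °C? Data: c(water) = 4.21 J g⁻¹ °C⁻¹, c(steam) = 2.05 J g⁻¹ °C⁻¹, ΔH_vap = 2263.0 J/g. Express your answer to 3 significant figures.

q1 (heat water 16.8→100.0 °C): 205.2 × 4.21 × 83.2 = 71876 J
q2 (vaporize at 100 °C): 205.2 × 2263.0 = 464368 J
q3 (heat steam 100.0→105.7 °C): 205.2 × 2.05 × 5.7 = 2398 J
Total: 71876 + 464368 + 2398 = 538642 J = 539 kJ

q = 539 kJ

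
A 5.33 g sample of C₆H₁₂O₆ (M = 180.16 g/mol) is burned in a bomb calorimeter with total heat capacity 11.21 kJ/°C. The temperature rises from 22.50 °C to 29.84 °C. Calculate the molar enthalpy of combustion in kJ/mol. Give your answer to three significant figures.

ΔT = 29.84 − 22.50 = 7.34 °C
q_cal = C_cal × ΔT = 11.21 × 7.34 = 82.2814 kJ
n = 5.33 / 180.16 = 0.02958 mol
q_rxn = −q_cal = -82.2814 kJ
ΔH = -82.2814 / 0.02958 = -2782 kJ/mol

ΔH = -2780 kJ/mol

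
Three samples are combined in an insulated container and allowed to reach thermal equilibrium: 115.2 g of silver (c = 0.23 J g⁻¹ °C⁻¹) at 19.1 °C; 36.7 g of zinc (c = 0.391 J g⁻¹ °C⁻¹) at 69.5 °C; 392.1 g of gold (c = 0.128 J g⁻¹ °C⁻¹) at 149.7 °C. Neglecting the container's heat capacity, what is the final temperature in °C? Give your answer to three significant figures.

Σ mᵢcᵢ(T − Tᵢ) = 0  ⇒  T = Σ mᵢcᵢTᵢ / Σ mᵢcᵢ
Σ mᵢcᵢ = 115.2×0.23 + 36.7×0.391 + 392.1×0.128 = 91.0345
Σ mᵢcᵢTᵢ = 26.496×19.1 + 14.3497×69.5 + 50.1888×149.7 = 9016.6
T = 9016.6 / 91.0345 = 99.046 °C

T_f = 99.0 °C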